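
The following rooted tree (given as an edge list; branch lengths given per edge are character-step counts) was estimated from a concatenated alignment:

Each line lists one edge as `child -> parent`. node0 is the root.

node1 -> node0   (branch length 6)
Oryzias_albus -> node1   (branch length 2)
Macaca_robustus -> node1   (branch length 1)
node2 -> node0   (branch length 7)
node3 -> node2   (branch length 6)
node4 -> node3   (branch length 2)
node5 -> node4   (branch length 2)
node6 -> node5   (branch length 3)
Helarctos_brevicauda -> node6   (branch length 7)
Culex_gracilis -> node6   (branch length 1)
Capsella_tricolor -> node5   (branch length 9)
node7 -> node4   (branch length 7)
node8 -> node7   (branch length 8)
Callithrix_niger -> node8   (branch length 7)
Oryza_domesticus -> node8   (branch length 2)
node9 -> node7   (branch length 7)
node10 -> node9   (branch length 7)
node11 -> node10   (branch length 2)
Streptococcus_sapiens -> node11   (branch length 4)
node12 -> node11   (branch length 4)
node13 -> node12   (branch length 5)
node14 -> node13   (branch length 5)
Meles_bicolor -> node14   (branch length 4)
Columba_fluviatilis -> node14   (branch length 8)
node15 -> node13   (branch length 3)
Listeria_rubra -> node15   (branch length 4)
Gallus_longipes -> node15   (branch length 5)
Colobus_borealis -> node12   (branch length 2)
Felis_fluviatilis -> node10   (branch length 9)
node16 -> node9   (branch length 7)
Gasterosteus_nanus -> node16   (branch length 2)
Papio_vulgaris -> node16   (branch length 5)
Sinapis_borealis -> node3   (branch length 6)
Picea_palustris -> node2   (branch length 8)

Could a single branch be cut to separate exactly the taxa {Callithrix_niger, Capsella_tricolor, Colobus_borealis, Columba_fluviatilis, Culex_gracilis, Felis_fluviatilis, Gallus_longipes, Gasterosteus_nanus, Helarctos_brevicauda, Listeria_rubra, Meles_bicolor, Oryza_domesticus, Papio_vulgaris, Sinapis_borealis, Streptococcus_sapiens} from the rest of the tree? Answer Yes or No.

Yes

The most recent common ancestor of these taxa subtends ((((Helarctos_brevicauda,Culex_gracilis),Capsella_tricolor),((Callithrix_niger,Oryza_domesticus),(((Streptococcus_sapiens,(((Meles_bicolor,Columba_fluviatilis),(Listeria_rubra,Gallus_longipes)),Colobus_borealis)),Felis_fluviatilis),(Gasterosteus_nanus,Papio_vulgaris)))),Sinapis_borealis).
That clade has exactly 15 tips — every listed taxon and nothing else — so the group is monophyletic.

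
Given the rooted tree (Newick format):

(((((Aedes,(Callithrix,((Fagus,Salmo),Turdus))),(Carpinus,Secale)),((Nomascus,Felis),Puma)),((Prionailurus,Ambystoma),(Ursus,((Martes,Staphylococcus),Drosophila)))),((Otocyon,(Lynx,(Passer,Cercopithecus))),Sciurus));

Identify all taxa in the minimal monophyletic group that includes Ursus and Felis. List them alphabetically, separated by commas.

Aedes, Ambystoma, Callithrix, Carpinus, Drosophila, Fagus, Felis, Martes, Nomascus, Prionailurus, Puma, Salmo, Secale, Staphylococcus, Turdus, Ursus

Tracing Ursus: it sits inside (Ursus,((Martes,Staphylococcus),Drosophila)).
Tracing Felis: it sits inside (Nomascus,Felis).
The smallest clade enclosing both is ((((Aedes,(Callithrix,((Fagus,Salmo),Turdus))),(Carpinus,Secale)),((Nomascus,Felis),Puma)),((Prionailurus,Ambystoma),(Ursus,((Martes,Staphylococcus),Drosophila)))); the answer is its 16 terminal taxa in alphabetical order.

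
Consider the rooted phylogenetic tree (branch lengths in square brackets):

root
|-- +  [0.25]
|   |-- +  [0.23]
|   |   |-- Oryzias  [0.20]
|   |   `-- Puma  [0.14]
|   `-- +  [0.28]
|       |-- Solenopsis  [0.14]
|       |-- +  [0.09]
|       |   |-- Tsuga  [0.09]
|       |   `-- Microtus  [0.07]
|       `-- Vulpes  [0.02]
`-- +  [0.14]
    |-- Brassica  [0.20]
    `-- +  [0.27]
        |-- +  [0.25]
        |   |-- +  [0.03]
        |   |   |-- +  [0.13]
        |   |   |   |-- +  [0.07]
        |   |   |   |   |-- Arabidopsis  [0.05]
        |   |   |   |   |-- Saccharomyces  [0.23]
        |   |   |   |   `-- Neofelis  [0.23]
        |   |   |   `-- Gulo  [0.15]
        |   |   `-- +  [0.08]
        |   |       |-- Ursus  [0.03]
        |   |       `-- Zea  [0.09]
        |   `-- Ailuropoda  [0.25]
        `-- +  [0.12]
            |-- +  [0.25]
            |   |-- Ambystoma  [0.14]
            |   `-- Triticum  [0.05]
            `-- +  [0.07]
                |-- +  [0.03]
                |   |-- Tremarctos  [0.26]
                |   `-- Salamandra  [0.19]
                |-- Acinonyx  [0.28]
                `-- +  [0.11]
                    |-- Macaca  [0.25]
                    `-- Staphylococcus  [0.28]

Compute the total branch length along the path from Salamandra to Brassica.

0.88

The path runs Salamandra → … → MRCA → … → Brassica; the MRCA is the node subtending (Brassica,(((((Arabidopsis,Saccharomyces,Neofelis),Gulo),(Ursus,Zea)),Ailuropoda),((Ambystoma,Triticum),((Tremarctos,Salamandra),Acinonyx,(Macaca,Staphylococcus))))).
Branch lengths along that path: 0.19 + 0.03 + 0.07 + 0.12 + 0.27 + 0.20 = 0.88.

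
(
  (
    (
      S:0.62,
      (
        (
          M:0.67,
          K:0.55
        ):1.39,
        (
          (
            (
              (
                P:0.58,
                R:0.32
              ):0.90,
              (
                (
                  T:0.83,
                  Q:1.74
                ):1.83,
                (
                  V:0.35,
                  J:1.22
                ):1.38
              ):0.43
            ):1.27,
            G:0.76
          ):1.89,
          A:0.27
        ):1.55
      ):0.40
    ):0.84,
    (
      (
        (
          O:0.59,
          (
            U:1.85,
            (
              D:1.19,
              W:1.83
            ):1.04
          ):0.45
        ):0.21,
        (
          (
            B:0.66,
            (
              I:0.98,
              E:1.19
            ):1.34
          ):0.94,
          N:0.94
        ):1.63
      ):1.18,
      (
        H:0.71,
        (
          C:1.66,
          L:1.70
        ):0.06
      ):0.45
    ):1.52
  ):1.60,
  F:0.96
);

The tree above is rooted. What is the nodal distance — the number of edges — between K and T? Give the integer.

The MRCA of K and T is the node subtending ((M,K),((((P,R),((T,Q),(V,J))),G),A)).
From K up to that node: 2 branches. From T up to the same node: 6 branches. Total: 2 + 6 = 8.

8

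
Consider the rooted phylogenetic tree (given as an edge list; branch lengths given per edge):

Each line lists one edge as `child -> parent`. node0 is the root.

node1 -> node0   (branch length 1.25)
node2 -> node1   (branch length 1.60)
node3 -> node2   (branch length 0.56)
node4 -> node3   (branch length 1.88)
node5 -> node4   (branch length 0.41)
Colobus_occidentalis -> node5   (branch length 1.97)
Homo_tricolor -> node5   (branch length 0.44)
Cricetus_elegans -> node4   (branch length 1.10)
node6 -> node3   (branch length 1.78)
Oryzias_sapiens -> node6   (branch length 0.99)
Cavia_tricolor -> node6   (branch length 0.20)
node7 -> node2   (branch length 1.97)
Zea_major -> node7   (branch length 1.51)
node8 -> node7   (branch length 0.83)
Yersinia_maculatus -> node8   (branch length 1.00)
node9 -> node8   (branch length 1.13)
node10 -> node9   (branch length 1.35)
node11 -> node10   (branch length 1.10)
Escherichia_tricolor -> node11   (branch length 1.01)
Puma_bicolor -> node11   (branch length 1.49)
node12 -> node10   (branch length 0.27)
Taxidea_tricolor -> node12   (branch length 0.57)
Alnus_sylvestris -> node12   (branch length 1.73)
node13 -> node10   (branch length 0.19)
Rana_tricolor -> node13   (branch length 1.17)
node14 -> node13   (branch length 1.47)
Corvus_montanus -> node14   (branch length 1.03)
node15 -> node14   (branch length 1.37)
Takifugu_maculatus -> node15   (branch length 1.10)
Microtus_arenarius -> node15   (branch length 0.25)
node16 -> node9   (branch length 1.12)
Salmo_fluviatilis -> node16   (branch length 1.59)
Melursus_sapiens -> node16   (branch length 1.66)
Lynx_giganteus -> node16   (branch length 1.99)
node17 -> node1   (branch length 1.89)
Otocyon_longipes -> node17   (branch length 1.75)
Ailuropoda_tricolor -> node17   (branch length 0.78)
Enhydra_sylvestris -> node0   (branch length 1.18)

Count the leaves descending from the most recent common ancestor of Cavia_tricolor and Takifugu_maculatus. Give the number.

18

The MRCA of Cavia_tricolor and Takifugu_maculatus is the node subtending ((((Colobus_occidentalis,Homo_tricolor),Cricetus_elegans),(Oryzias_sapiens,Cavia_tricolor)),(Zea_major,(Yersinia_maculatus,(((Escherichia_tricolor,Puma_bicolor),(Taxidea_tricolor,Alnus_sylvestris),(Rana_tricolor,(Corvus_montanus,(Takifugu_maculatus,Microtus_arenarius)))),(Salmo_fluviatilis,Melursus_sapiens,Lynx_giganteus))))).
That clade contains 18 terminal taxa: Alnus_sylvestris, Cavia_tricolor, Colobus_occidentalis, Corvus_montanus, Cricetus_elegans, Escherichia_tricolor, Homo_tricolor, Lynx_giganteus, Melursus_sapiens, Microtus_arenarius, Oryzias_sapiens, Puma_bicolor, Rana_tricolor, Salmo_fluviatilis, Takifugu_maculatus, Taxidea_tricolor, Yersinia_maculatus, Zea_major.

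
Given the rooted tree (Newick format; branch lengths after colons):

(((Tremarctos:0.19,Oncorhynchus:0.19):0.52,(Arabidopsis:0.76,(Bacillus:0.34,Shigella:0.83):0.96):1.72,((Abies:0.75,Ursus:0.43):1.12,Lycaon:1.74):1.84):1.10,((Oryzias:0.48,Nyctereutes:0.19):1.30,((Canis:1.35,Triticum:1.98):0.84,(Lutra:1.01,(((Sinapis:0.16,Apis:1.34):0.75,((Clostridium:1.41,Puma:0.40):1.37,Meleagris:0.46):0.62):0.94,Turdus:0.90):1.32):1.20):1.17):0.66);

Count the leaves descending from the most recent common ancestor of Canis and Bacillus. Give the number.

The MRCA of Canis and Bacillus is the root, so the clade is the entire tree.
That clade contains 19 terminal taxa: Abies, Apis, Arabidopsis, Bacillus, Canis, Clostridium, Lutra, Lycaon, Meleagris, Nyctereutes, Oncorhynchus, Oryzias, Puma, Shigella, Sinapis, Tremarctos, Triticum, Turdus, Ursus.

19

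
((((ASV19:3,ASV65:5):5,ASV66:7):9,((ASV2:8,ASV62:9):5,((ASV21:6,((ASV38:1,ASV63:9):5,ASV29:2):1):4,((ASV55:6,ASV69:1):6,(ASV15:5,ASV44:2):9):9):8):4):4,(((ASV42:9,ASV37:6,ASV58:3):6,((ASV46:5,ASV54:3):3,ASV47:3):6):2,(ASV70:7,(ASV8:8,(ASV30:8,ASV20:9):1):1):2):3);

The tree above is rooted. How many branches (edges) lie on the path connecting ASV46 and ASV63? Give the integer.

The MRCA of ASV46 and ASV63 is the root of the tree.
From ASV46 up to that node: 5 branches. From ASV63 up to the same node: 7 branches. Total: 5 + 7 = 12.

12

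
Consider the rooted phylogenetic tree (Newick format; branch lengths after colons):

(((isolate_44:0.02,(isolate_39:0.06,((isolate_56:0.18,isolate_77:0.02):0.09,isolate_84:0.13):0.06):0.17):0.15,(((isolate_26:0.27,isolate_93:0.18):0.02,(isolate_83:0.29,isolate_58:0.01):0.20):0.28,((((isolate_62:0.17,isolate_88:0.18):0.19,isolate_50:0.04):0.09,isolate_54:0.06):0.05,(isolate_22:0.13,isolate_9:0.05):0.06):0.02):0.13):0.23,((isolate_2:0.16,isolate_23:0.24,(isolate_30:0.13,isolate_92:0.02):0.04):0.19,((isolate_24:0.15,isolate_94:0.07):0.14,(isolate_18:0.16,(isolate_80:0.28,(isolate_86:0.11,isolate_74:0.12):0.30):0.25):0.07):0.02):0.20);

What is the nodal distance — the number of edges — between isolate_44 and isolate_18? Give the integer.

7

The MRCA of isolate_44 and isolate_18 is the root of the tree.
From isolate_44 up to that node: 3 branches. From isolate_18 up to the same node: 4 branches. Total: 3 + 4 = 7.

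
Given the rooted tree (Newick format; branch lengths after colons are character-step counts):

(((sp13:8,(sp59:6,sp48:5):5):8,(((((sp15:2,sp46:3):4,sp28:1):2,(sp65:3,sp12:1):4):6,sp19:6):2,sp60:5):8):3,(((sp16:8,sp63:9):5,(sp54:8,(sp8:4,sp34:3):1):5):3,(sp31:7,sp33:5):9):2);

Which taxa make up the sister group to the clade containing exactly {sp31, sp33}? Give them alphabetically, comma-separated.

sp16, sp34, sp54, sp63, sp8

The clade containing exactly {sp31, sp33} attaches to the tree at the node subtending (((sp16,sp63),(sp54,(sp8,sp34))),(sp31,sp33)).
The other lineage descending from that same node — the sister group — is ((sp16,sp63),(sp54,(sp8,sp34))); its 5 tips in alphabetical order are the answer.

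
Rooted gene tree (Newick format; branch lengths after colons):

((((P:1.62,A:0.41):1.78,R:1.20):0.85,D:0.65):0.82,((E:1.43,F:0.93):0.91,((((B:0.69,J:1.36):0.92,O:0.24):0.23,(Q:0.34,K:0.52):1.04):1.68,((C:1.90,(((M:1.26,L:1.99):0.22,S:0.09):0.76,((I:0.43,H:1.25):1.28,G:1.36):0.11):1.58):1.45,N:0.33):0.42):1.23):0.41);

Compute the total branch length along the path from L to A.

11.92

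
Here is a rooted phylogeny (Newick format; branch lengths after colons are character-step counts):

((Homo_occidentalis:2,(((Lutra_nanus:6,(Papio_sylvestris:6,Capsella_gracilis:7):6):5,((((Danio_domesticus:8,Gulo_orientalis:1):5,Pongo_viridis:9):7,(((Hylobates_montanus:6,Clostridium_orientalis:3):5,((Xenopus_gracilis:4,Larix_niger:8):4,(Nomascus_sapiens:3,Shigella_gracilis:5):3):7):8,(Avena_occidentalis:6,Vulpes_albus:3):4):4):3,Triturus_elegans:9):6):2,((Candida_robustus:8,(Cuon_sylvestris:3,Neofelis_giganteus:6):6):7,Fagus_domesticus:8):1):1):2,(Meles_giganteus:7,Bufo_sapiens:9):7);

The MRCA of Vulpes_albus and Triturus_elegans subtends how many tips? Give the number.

The MRCA of Vulpes_albus and Triturus_elegans is the node subtending ((((Danio_domesticus,Gulo_orientalis),Pongo_viridis),(((Hylobates_montanus,Clostridium_orientalis),((Xenopus_gracilis,Larix_niger),(Nomascus_sapiens,Shigella_gracilis))),(Avena_occidentalis,Vulpes_albus))),Triturus_elegans).
That clade contains 12 terminal taxa: Avena_occidentalis, Clostridium_orientalis, Danio_domesticus, Gulo_orientalis, Hylobates_montanus, Larix_niger, Nomascus_sapiens, Pongo_viridis, Shigella_gracilis, Triturus_elegans, Vulpes_albus, Xenopus_gracilis.

12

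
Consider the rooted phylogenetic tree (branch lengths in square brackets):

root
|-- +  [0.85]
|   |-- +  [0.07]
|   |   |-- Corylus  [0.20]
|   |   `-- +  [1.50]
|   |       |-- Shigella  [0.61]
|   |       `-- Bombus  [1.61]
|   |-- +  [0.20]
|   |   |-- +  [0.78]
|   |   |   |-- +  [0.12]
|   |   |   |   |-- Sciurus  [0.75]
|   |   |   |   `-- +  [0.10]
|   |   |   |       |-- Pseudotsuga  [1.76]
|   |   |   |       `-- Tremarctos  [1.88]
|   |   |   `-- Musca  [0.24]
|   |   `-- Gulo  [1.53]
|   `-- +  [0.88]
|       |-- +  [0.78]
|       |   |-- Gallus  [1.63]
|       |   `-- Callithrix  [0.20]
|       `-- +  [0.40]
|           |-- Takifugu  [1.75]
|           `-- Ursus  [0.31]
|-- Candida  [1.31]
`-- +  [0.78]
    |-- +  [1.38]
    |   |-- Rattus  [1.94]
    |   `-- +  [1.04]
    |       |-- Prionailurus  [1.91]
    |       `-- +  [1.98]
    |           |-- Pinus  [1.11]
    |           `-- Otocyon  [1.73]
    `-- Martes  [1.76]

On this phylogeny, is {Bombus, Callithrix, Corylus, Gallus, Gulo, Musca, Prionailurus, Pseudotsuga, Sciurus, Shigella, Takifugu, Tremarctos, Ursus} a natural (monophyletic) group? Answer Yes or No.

No

The MRCA of the listed taxa is the root, so the smallest clade containing them is the whole tree.
That clade also contains Candida, Martes, Otocyon, Pinus, Rattus, which are not in the proposed group, so the group is not monophyletic.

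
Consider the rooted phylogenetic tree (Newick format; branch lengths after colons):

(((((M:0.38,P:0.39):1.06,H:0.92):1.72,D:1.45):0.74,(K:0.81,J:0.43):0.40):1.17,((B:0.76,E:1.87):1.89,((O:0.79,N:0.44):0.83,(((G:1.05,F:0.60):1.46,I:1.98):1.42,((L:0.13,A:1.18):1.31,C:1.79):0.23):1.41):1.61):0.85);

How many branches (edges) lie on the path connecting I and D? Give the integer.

The MRCA of I and D is the root of the tree.
From I up to that node: 5 branches. From D up to the same node: 3 branches. Total: 5 + 3 = 8.

8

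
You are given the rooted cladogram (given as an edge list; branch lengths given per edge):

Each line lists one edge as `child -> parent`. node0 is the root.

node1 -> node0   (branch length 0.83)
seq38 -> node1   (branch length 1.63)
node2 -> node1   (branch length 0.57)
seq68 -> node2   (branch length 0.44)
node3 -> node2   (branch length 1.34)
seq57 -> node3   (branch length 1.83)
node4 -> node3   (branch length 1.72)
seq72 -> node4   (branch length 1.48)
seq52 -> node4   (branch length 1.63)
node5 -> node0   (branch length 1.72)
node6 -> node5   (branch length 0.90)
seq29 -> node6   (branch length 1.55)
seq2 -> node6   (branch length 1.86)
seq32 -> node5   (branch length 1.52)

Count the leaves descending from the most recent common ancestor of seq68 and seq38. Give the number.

5

The MRCA of seq68 and seq38 is the node subtending (seq38,(seq68,(seq57,(seq72,seq52)))).
That clade contains 5 terminal taxa: seq38, seq52, seq57, seq68, seq72.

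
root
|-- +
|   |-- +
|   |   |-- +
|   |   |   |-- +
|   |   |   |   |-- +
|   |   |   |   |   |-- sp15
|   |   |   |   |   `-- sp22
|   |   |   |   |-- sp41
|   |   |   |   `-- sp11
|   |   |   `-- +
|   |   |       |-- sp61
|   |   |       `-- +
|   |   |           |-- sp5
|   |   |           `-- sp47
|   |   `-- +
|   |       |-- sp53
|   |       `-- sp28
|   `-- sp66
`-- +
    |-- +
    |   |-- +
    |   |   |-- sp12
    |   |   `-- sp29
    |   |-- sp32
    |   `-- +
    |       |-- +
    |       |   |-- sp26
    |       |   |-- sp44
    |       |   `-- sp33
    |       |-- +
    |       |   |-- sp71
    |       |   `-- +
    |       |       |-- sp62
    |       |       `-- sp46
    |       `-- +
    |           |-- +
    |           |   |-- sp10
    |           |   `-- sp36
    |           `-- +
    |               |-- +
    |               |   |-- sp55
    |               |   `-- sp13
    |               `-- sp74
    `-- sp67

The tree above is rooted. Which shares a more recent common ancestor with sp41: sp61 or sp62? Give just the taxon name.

sp61

The MRCA of sp41 and sp61 subtends (((sp15,sp22),sp41,sp11),(sp61,(sp5,sp47))) (7 taxa).
The MRCA of sp41 and sp62 is the root, subtending the entire tree (25 taxa).
The first is nested inside the second, so sp41 shares a more recent common ancestor with sp61.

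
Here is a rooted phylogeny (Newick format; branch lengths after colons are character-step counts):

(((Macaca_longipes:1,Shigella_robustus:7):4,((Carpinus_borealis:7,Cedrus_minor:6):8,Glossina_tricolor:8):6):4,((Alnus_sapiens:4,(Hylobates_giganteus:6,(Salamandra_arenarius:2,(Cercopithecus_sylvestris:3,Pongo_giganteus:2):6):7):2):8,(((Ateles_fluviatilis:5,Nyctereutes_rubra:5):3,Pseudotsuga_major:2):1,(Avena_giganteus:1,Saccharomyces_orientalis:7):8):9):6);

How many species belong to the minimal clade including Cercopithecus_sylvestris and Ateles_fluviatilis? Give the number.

The MRCA of Cercopithecus_sylvestris and Ateles_fluviatilis is the node subtending ((Alnus_sapiens,(Hylobates_giganteus,(Salamandra_arenarius,(Cercopithecus_sylvestris,Pongo_giganteus)))),(((Ateles_fluviatilis,Nyctereutes_rubra),Pseudotsuga_major),(Avena_giganteus,Saccharomyces_orientalis))).
That clade contains 10 terminal taxa: Alnus_sapiens, Ateles_fluviatilis, Avena_giganteus, Cercopithecus_sylvestris, Hylobates_giganteus, Nyctereutes_rubra, Pongo_giganteus, Pseudotsuga_major, Saccharomyces_orientalis, Salamandra_arenarius.

10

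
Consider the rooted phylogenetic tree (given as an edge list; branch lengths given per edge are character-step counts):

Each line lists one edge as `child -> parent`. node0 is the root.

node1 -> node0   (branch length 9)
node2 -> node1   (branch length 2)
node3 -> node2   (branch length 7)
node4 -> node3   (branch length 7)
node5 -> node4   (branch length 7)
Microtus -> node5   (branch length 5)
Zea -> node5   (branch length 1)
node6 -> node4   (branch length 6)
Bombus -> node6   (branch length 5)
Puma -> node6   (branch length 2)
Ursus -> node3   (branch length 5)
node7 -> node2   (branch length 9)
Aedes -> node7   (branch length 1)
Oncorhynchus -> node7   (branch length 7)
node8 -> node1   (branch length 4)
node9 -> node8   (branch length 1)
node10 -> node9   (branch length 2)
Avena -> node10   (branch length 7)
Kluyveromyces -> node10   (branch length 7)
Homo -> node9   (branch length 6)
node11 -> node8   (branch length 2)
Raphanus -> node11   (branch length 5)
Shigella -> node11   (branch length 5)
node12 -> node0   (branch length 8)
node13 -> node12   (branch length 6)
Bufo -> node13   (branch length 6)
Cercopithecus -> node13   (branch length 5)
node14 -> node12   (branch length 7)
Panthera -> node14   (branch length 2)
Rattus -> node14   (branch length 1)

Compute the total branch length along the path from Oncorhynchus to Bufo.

47

The path runs Oncorhynchus → … → MRCA → … → Bufo; the MRCA is the root of the tree.
Branch lengths along that path: 7 + 9 + 2 + 9 + 8 + 6 + 6 = 47.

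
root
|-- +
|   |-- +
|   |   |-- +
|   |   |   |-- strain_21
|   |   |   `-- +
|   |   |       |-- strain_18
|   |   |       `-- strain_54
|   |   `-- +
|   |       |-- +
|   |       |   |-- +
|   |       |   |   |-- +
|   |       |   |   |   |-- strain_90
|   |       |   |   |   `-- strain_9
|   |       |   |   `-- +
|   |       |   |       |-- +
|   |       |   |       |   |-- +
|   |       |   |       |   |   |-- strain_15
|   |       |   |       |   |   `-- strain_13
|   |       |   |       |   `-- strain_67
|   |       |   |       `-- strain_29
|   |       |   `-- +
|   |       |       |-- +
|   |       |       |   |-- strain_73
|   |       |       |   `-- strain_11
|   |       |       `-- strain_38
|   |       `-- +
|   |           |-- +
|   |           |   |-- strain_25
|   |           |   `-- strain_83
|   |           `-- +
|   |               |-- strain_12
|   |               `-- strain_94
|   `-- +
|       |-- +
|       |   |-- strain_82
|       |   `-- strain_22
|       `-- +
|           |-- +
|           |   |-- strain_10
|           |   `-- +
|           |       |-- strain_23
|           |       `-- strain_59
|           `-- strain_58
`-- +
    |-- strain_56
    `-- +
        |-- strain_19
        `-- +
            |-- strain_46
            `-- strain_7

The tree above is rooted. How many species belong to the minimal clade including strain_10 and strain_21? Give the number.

22

The MRCA of strain_10 and strain_21 is the node subtending (((strain_21,(strain_18,strain_54)),((((strain_90,strain_9),(((strain_15,strain_13),strain_67),strain_29)),((strain_73,strain_11),strain_38)),((strain_25,strain_83),(strain_12,strain_94)))),((strain_82,strain_22),((strain_10,(strain_23,strain_59)),strain_58))).
That clade contains 22 terminal taxa: strain_10, strain_11, strain_12, strain_13, strain_15, strain_18, strain_21, strain_22, strain_23, strain_25, strain_29, strain_38, strain_54, strain_58, strain_59, strain_67, strain_73, strain_82, strain_83, strain_9, strain_90, strain_94.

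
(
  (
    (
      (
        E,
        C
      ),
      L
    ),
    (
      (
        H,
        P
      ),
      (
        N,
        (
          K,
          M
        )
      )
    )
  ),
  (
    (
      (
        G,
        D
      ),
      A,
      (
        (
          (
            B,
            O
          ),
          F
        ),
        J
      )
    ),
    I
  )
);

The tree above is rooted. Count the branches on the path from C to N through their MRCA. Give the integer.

The MRCA of C and N is the node subtending (((E,C),L),((H,P),(N,(K,M)))).
From C up to that node: 3 branches. From N up to the same node: 3 branches. Total: 3 + 3 = 6.

6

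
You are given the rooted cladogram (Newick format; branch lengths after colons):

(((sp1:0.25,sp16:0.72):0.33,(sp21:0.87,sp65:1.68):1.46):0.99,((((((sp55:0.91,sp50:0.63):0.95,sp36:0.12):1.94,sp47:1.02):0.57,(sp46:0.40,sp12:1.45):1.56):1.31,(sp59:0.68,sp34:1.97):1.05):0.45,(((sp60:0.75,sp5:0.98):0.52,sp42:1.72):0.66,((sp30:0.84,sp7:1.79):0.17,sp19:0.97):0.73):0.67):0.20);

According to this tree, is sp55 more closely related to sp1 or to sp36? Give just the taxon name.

The MRCA of sp55 and sp36 subtends ((sp55,sp50),sp36) (3 taxa).
The MRCA of sp55 and sp1 is the root, subtending the entire tree (18 taxa).
The first is nested inside the second, so sp55 shares a more recent common ancestor with sp36.

sp36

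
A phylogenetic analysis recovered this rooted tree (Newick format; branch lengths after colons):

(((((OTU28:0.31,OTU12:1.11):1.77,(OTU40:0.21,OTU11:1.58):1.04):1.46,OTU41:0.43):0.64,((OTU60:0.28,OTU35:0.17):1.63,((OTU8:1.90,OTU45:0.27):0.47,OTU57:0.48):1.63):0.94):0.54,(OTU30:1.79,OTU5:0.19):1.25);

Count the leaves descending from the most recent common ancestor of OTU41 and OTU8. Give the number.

The MRCA of OTU41 and OTU8 is the node subtending ((((OTU28,OTU12),(OTU40,OTU11)),OTU41),((OTU60,OTU35),((OTU8,OTU45),OTU57))).
That clade contains 10 terminal taxa: OTU11, OTU12, OTU28, OTU35, OTU40, OTU41, OTU45, OTU57, OTU60, OTU8.

10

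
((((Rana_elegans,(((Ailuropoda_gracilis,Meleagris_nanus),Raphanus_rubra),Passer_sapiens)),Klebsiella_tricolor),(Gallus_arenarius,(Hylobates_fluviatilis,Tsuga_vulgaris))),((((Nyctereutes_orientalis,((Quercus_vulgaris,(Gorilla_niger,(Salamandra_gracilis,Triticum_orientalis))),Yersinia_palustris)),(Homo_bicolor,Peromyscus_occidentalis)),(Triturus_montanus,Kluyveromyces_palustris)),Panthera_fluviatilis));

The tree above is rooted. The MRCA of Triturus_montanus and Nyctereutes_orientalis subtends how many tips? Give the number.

10

The MRCA of Triturus_montanus and Nyctereutes_orientalis is the node subtending (((Nyctereutes_orientalis,((Quercus_vulgaris,(Gorilla_niger,(Salamandra_gracilis,Triticum_orientalis))),Yersinia_palustris)),(Homo_bicolor,Peromyscus_occidentalis)),(Triturus_montanus,Kluyveromyces_palustris)).
That clade contains 10 terminal taxa: Gorilla_niger, Homo_bicolor, Kluyveromyces_palustris, Nyctereutes_orientalis, Peromyscus_occidentalis, Quercus_vulgaris, Salamandra_gracilis, Triticum_orientalis, Triturus_montanus, Yersinia_palustris.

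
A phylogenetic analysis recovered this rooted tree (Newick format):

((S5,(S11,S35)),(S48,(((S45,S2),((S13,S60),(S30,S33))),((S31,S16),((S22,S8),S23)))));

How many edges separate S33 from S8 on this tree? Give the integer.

8

The MRCA of S33 and S8 is the node subtending (((S45,S2),((S13,S60),(S30,S33))),((S31,S16),((S22,S8),S23))).
From S33 up to that node: 4 branches. From S8 up to the same node: 4 branches. Total: 4 + 4 = 8.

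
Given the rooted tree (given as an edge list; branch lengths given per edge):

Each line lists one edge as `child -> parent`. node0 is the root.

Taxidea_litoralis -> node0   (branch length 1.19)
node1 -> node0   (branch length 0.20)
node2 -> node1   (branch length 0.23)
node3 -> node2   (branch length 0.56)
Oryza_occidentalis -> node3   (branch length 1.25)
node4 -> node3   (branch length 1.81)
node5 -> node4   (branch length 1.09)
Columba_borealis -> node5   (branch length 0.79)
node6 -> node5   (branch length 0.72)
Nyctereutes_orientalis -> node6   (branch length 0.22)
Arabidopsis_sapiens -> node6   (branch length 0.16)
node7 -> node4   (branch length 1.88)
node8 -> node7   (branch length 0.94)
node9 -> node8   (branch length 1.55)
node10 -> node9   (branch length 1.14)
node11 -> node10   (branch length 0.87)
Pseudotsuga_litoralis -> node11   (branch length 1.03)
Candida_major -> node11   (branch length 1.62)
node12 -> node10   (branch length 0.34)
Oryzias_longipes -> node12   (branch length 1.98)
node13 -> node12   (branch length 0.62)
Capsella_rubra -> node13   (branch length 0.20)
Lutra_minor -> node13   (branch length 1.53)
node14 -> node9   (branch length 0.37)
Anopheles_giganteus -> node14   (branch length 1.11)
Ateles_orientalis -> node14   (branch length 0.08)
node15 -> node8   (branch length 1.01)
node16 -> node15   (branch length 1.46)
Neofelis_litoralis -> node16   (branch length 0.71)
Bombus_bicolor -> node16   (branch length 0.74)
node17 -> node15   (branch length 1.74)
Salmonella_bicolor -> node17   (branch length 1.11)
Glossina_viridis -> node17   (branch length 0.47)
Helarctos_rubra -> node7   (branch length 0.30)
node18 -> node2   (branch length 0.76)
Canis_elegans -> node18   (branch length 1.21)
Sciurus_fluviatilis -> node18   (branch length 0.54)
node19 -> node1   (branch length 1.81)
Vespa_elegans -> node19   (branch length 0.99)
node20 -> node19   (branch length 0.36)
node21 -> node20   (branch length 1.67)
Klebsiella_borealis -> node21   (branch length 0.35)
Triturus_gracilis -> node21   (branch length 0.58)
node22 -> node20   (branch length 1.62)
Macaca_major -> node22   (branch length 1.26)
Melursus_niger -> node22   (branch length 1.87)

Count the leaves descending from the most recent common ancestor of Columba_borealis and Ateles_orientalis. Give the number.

The MRCA of Columba_borealis and Ateles_orientalis is the node subtending ((Columba_borealis,(Nyctereutes_orientalis,Arabidopsis_sapiens)),(((((Pseudotsuga_litoralis,Candida_major),(Oryzias_longipes,(Capsella_rubra,Lutra_minor))),(Anopheles_giganteus,Ateles_orientalis)),((Neofelis_litoralis,Bombus_bicolor),(Salmonella_bicolor,Glossina_viridis))),Helarctos_rubra)).
That clade contains 15 terminal taxa: Anopheles_giganteus, Arabidopsis_sapiens, Ateles_orientalis, Bombus_bicolor, Candida_major, Capsella_rubra, Columba_borealis, Glossina_viridis, Helarctos_rubra, Lutra_minor, Neofelis_litoralis, Nyctereutes_orientalis, Oryzias_longipes, Pseudotsuga_litoralis, Salmonella_bicolor.

15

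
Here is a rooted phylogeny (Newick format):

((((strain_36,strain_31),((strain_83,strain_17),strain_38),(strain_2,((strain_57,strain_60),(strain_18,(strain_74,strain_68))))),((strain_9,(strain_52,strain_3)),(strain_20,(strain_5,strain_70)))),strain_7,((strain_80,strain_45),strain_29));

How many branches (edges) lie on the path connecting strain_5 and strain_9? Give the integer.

5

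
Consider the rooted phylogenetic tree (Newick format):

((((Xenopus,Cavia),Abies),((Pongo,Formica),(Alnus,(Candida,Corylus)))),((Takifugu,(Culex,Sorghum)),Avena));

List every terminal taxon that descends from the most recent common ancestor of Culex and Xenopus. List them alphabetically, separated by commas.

Abies, Alnus, Avena, Candida, Cavia, Corylus, Culex, Formica, Pongo, Sorghum, Takifugu, Xenopus

Tracing Culex: it sits inside (Culex,Sorghum).
Tracing Xenopus: it sits inside (Xenopus,Cavia).
The smallest clade enclosing both is the whole tree (their MRCA is the root), so the answer is all 12 tips in alphabetical order.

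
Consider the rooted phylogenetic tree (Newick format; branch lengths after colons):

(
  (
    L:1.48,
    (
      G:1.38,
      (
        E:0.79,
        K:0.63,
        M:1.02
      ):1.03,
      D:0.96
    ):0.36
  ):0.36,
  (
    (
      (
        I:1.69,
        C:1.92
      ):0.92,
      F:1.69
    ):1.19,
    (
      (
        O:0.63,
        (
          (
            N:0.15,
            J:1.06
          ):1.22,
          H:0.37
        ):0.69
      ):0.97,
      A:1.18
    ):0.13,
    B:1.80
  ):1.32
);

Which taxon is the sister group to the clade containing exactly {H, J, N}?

O

The clade containing exactly {H, J, N} attaches to the tree at the node subtending (O,((N,J),H)).
The other lineage descending from that same node — the sister group — is the single tip O.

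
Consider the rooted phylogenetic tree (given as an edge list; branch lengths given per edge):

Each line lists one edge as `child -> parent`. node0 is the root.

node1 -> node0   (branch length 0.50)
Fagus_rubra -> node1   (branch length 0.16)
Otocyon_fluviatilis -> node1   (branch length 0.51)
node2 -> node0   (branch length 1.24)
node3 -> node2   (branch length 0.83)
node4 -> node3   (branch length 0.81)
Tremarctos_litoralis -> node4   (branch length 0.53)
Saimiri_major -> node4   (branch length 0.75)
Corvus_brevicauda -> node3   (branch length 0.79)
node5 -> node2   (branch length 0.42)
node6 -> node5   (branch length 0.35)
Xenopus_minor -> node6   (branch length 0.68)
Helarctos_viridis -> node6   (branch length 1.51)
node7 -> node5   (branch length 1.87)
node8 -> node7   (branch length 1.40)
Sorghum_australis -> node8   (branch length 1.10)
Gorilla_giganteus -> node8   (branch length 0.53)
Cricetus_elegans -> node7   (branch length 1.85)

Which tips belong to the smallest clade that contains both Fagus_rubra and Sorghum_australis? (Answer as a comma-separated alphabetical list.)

Tracing Fagus_rubra: it sits inside (Fagus_rubra,Otocyon_fluviatilis).
Tracing Sorghum_australis: it sits inside (Sorghum_australis,Gorilla_giganteus).
The smallest clade enclosing both is the whole tree (their MRCA is the root), so the answer is all 10 tips in alphabetical order.

Corvus_brevicauda, Cricetus_elegans, Fagus_rubra, Gorilla_giganteus, Helarctos_viridis, Otocyon_fluviatilis, Saimiri_major, Sorghum_australis, Tremarctos_litoralis, Xenopus_minor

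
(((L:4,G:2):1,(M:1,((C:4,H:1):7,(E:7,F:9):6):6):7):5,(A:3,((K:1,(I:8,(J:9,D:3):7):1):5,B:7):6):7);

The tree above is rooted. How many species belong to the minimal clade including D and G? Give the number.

The MRCA of D and G is the root, so the clade is the entire tree.
That clade contains 13 terminal taxa: A, B, C, D, E, F, G, H, I, J, K, L, M.

13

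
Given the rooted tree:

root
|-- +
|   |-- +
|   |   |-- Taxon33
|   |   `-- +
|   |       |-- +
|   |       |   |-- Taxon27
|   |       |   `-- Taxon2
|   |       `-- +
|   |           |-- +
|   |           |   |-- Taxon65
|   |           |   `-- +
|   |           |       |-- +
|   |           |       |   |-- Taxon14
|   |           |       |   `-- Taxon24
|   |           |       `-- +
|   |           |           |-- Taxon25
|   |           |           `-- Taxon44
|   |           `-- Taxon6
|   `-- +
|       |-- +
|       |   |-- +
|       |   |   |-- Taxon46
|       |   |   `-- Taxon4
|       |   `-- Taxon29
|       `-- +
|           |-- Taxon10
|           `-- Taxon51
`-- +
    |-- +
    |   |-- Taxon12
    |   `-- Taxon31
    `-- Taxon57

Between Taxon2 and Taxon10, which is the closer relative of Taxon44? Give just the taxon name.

Taxon2

The MRCA of Taxon44 and Taxon2 subtends ((Taxon27,Taxon2),((Taxon65,((Taxon14,Taxon24),(Taxon25,Taxon44))),Taxon6)) (8 taxa).
The MRCA of Taxon44 and Taxon10 subtends ((Taxon33,((Taxon27,Taxon2),((Taxon65,((Taxon14,Taxon24),(Taxon25,Taxon44))),Taxon6))),(((Taxon46,Taxon4),Taxon29),(Taxon10,Taxon51))) (14 taxa).
The first is nested inside the second, so Taxon44 shares a more recent common ancestor with Taxon2.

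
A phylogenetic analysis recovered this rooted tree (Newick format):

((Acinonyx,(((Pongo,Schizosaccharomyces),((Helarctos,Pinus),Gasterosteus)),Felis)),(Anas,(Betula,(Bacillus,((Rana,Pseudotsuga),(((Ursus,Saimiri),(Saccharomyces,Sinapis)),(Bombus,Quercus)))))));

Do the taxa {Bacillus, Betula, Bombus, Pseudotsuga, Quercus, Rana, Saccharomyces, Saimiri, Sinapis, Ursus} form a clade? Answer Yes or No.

Yes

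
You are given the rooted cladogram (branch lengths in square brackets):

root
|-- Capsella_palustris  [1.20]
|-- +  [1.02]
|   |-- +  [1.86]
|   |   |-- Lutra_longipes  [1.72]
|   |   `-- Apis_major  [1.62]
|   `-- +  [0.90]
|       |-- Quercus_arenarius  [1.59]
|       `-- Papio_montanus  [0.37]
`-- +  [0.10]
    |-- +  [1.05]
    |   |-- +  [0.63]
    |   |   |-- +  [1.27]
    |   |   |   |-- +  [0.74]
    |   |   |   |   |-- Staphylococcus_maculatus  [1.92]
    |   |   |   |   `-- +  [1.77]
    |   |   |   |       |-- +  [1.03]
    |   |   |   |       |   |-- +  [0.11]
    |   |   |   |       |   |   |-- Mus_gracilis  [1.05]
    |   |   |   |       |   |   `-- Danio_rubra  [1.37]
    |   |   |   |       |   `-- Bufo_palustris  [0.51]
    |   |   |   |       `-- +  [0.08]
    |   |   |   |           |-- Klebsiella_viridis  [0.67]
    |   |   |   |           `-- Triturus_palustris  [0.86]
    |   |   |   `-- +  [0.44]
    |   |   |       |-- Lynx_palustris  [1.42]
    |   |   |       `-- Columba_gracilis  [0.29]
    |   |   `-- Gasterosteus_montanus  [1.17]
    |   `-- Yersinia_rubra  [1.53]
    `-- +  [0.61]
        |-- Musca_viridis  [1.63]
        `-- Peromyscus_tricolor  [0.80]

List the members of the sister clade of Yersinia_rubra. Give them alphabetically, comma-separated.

Yersinia_rubra attaches to the tree at the node subtending ((((Staphylococcus_maculatus,(((Mus_gracilis,Danio_rubra),Bufo_palustris),(Klebsiella_viridis,Triturus_palustris))),(Lynx_palustris,Columba_gracilis)),Gasterosteus_montanus),Yersinia_rubra).
The other lineage descending from that same node — the sister group — is (((Staphylococcus_maculatus,(((Mus_gracilis,Danio_rubra),Bufo_palustris),(Klebsiella_viridis,Triturus_palustris))),(Lynx_palustris,Columba_gracilis)),Gasterosteus_montanus); its 9 tips in alphabetical order are the answer.

Bufo_palustris, Columba_gracilis, Danio_rubra, Gasterosteus_montanus, Klebsiella_viridis, Lynx_palustris, Mus_gracilis, Staphylococcus_maculatus, Triturus_palustris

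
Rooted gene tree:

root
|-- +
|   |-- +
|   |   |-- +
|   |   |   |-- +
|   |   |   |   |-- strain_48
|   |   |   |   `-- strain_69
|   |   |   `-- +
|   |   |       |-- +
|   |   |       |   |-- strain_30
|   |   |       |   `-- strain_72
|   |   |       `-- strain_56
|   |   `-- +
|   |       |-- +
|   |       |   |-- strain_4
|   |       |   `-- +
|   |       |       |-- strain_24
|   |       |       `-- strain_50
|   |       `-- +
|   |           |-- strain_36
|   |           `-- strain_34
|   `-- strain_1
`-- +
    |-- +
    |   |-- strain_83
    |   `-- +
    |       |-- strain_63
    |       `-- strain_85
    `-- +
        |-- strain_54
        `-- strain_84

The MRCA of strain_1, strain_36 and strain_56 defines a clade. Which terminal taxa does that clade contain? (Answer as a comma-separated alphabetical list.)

Tracing strain_1: it sits inside ((((strain_48,strain_69),((strain_30,strain_72),strain_56)),((strain_4,(strain_24,strain_50)),(strain_36,strain_34))),strain_1).
Tracing strain_36: it sits inside (strain_36,strain_34).
Tracing strain_56: it sits inside ((strain_30,strain_72),strain_56).
The smallest clade enclosing all 3 is ((((strain_48,strain_69),((strain_30,strain_72),strain_56)),((strain_4,(strain_24,strain_50)),(strain_36,strain_34))),strain_1); the answer is its 11 terminal taxa in alphabetical order.

strain_1, strain_24, strain_30, strain_34, strain_36, strain_4, strain_48, strain_50, strain_56, strain_69, strain_72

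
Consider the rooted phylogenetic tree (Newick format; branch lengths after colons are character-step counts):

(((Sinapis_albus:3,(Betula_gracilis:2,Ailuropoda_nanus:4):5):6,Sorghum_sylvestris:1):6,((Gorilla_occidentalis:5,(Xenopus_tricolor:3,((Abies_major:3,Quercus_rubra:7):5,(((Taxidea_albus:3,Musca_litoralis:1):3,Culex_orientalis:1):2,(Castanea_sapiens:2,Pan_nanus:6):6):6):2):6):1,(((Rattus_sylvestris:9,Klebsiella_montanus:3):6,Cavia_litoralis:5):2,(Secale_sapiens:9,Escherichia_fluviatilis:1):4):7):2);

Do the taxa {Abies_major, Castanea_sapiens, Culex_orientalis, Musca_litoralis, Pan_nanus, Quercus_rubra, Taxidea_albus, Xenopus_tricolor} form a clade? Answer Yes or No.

Yes

The most recent common ancestor of these taxa subtends (Xenopus_tricolor,((Abies_major,Quercus_rubra),(((Taxidea_albus,Musca_litoralis),Culex_orientalis),(Castanea_sapiens,Pan_nanus)))).
That clade has exactly 8 tips — every listed taxon and nothing else — so the group is monophyletic.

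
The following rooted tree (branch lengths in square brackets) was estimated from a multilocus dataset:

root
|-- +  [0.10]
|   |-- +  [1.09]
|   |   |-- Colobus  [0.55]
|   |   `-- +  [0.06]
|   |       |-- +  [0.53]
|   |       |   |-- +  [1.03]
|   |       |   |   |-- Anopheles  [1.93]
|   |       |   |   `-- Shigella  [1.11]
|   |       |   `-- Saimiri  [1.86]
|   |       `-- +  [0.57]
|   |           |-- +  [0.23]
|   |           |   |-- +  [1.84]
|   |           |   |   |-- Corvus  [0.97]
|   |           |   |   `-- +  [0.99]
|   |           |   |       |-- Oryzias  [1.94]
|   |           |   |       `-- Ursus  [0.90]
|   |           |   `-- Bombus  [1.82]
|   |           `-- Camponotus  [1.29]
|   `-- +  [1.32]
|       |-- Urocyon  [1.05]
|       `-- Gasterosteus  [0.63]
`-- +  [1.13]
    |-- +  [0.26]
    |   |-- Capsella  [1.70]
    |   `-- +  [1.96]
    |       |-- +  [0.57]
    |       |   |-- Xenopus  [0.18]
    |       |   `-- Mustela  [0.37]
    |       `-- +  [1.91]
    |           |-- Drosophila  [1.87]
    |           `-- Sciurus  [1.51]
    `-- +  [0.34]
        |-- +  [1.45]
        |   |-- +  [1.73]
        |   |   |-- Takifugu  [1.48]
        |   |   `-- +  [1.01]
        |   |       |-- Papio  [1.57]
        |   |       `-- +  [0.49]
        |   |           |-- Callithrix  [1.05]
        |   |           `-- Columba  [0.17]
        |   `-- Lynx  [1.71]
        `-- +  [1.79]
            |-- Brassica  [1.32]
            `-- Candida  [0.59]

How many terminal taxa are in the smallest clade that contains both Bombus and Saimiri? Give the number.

The MRCA of Bombus and Saimiri is the node subtending (((Anopheles,Shigella),Saimiri),(((Corvus,(Oryzias,Ursus)),Bombus),Camponotus)).
That clade contains 8 terminal taxa: Anopheles, Bombus, Camponotus, Corvus, Oryzias, Saimiri, Shigella, Ursus.

8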